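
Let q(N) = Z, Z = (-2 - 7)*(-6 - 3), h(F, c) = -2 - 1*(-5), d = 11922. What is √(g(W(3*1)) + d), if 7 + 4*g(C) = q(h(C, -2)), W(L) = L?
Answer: √47762/2 ≈ 109.27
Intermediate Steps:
h(F, c) = 3 (h(F, c) = -2 + 5 = 3)
Z = 81 (Z = -9*(-9) = 81)
q(N) = 81
g(C) = 37/2 (g(C) = -7/4 + (¼)*81 = -7/4 + 81/4 = 37/2)
√(g(W(3*1)) + d) = √(37/2 + 11922) = √(23881/2) = √47762/2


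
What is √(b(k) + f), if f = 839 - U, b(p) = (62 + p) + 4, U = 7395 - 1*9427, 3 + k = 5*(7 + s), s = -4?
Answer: √2949 ≈ 54.305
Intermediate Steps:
k = 12 (k = -3 + 5*(7 - 4) = -3 + 5*3 = -3 + 15 = 12)
U = -2032 (U = 7395 - 9427 = -2032)
b(p) = 66 + p
f = 2871 (f = 839 - 1*(-2032) = 839 + 2032 = 2871)
√(b(k) + f) = √((66 + 12) + 2871) = √(78 + 2871) = √2949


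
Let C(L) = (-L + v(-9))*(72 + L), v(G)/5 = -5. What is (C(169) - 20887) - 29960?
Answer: -97601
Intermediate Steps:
v(G) = -25 (v(G) = 5*(-5) = -25)
C(L) = (-25 - L)*(72 + L) (C(L) = (-L - 25)*(72 + L) = (-25 - L)*(72 + L))
(C(169) - 20887) - 29960 = ((-1800 - 1*169² - 97*169) - 20887) - 29960 = ((-1800 - 1*28561 - 16393) - 20887) - 29960 = ((-1800 - 28561 - 16393) - 20887) - 29960 = (-46754 - 20887) - 29960 = -67641 - 29960 = -97601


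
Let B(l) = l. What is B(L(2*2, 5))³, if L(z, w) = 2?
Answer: 8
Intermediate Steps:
B(L(2*2, 5))³ = 2³ = 8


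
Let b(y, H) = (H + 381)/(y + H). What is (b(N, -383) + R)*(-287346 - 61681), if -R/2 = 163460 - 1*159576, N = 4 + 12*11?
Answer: 669676010738/247 ≈ 2.7112e+9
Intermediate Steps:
N = 136 (N = 4 + 132 = 136)
R = -7768 (R = -2*(163460 - 1*159576) = -2*(163460 - 159576) = -2*3884 = -7768)
b(y, H) = (381 + H)/(H + y)
(b(N, -383) + R)*(-287346 - 61681) = ((381 - 383)/(-383 + 136) - 7768)*(-287346 - 61681) = (-2/(-247) - 7768)*(-349027) = (-1/247*(-2) - 7768)*(-349027) = (2/247 - 7768)*(-349027) = -1918694/247*(-349027) = 669676010738/247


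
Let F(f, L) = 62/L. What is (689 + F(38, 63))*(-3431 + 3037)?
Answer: -17126786/63 ≈ -2.7185e+5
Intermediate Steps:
(689 + F(38, 63))*(-3431 + 3037) = (689 + 62/63)*(-3431 + 3037) = (689 + 62*(1/63))*(-394) = (689 + 62/63)*(-394) = (43469/63)*(-394) = -17126786/63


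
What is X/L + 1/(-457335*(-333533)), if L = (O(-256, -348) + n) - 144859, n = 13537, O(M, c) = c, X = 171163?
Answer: -193396838578117/148773752129310 ≈ -1.2999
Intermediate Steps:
L = -131670 (L = (-348 + 13537) - 144859 = 13189 - 144859 = -131670)
X/L + 1/(-457335*(-333533)) = 171163/(-131670) + 1/(-457335*(-333533)) = 171163*(-1/131670) - 1/457335*(-1/333533) = -171163/131670 + 1/152536314555 = -193396838578117/148773752129310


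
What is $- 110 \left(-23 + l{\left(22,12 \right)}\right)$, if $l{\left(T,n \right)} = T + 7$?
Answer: $-660$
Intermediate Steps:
$l{\left(T,n \right)} = 7 + T$
$- 110 \left(-23 + l{\left(22,12 \right)}\right) = - 110 \left(-23 + \left(7 + 22\right)\right) = - 110 \left(-23 + 29\right) = \left(-110\right) 6 = -660$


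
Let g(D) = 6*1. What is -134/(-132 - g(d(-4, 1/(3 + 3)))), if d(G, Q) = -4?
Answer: 67/69 ≈ 0.97101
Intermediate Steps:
g(D) = 6
-134/(-132 - g(d(-4, 1/(3 + 3)))) = -134/(-132 - 1*6) = -134/(-132 - 6) = -134/(-138) = -134*(-1/138) = 67/69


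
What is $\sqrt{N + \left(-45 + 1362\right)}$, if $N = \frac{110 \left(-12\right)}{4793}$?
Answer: $\frac{3 \sqrt{3360990597}}{4793} \approx 36.287$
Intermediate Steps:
$N = - \frac{1320}{4793}$ ($N = \left(-1320\right) \frac{1}{4793} = - \frac{1320}{4793} \approx -0.2754$)
$\sqrt{N + \left(-45 + 1362\right)} = \sqrt{- \frac{1320}{4793} + \left(-45 + 1362\right)} = \sqrt{- \frac{1320}{4793} + 1317} = \sqrt{\frac{6311061}{4793}} = \frac{3 \sqrt{3360990597}}{4793}$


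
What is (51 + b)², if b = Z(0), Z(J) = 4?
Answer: 3025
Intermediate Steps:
b = 4
(51 + b)² = (51 + 4)² = 55² = 3025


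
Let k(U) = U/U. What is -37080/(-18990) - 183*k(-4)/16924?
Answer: 6934075/3570964 ≈ 1.9418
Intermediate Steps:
k(U) = 1
-37080/(-18990) - 183*k(-4)/16924 = -37080/(-18990) - 183*1/16924 = -37080*(-1/18990) - 183*1/16924 = 412/211 - 183/16924 = 6934075/3570964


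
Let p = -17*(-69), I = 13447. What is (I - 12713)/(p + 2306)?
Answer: 734/3479 ≈ 0.21098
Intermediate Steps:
p = 1173
(I - 12713)/(p + 2306) = (13447 - 12713)/(1173 + 2306) = 734/3479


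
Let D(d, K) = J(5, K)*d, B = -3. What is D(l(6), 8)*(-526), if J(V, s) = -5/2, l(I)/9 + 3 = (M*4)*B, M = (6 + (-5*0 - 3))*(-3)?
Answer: 1242675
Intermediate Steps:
M = -9 (M = (6 + (0 - 3))*(-3) = (6 - 3)*(-3) = 3*(-3) = -9)
l(I) = 945 (l(I) = -27 + 9*(-9*4*(-3)) = -27 + 9*(-36*(-3)) = -27 + 9*108 = -27 + 972 = 945)
J(V, s) = -5/2 (J(V, s) = -5*1/2 = -5/2)
D(d, K) = -5*d/2
D(l(6), 8)*(-526) = -5/2*945*(-526) = -4725/2*(-526) = 1242675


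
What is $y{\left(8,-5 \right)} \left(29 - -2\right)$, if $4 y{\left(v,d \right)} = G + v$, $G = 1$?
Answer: $\frac{279}{4} \approx 69.75$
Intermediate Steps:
$y{\left(v,d \right)} = \frac{1}{4} + \frac{v}{4}$ ($y{\left(v,d \right)} = \frac{1 + v}{4} = \frac{1}{4} + \frac{v}{4}$)
$y{\left(8,-5 \right)} \left(29 - -2\right) = \left(\frac{1}{4} + \frac{1}{4} \cdot 8\right) \left(29 - -2\right) = \left(\frac{1}{4} + 2\right) \left(29 + 2\right) = \frac{9}{4} \cdot 31 = \frac{279}{4}$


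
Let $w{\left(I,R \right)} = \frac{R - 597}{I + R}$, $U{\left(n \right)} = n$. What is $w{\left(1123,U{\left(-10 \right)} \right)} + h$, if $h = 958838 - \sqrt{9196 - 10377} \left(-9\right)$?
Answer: $\frac{1067186087}{1113} + 9 i \sqrt{1181} \approx 9.5884 \cdot 10^{5} + 309.29 i$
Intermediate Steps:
$w{\left(I,R \right)} = \frac{-597 + R}{I + R}$
$h = 958838 + 9 i \sqrt{1181}$ ($h = 958838 - \sqrt{-1181} \left(-9\right) = 958838 - i \sqrt{1181} \left(-9\right) = 958838 - - 9 i \sqrt{1181} = 958838 + 9 i \sqrt{1181} \approx 9.5884 \cdot 10^{5} + 309.29 i$)
$w{\left(1123,U{\left(-10 \right)} \right)} + h = \frac{-597 - 10}{1123 - 10} + \left(958838 + 9 i \sqrt{1181}\right) = \frac{1}{1113} \left(-607\right) + \left(958838 + 9 i \sqrt{1181}\right) = - \frac{607}{1113} + \left(958838 + 9 i \sqrt{1181}\right) = \frac{1067186087}{1113} + 9 i \sqrt{1181}$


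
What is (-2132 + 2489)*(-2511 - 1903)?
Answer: -1575798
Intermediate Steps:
(-2132 + 2489)*(-2511 - 1903) = 357*(-4414) = -1575798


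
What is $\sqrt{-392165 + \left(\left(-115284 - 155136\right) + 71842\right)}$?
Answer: $i \sqrt{590743} \approx 768.6 i$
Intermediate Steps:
$\sqrt{-392165 + \left(\left(-115284 - 155136\right) + 71842\right)} = \sqrt{-392165 + \left(-270420 + 71842\right)} = \sqrt{-392165 - 198578} = \sqrt{-590743} = i \sqrt{590743}$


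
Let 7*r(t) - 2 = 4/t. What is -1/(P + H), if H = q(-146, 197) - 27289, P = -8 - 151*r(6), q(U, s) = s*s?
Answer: -21/240544 ≈ -8.7302e-5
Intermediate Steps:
q(U, s) = s²
r(t) = 2/7 + 4/(7*t) (r(t) = 2/7 + (4/t)/7 = 2/7 + 4/(7*t))
P = -1376/21 (P = -8 - 302*(2 + 6)/(7*6) = -8 - 302*8/(7*6) = -8 - 151*8/21 = -8 - 1208/21 = -1376/21 ≈ -65.524)
H = 11520 (H = 197² - 27289 = 38809 - 27289 = 11520)
-1/(P + H) = -1/(-1376/21 + 11520) = -1/240544/21 = -1*21/240544 = -21/240544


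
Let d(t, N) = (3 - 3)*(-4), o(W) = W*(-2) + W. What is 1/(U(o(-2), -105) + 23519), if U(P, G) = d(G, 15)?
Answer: 1/23519 ≈ 4.2519e-5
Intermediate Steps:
o(W) = -W (o(W) = -2*W + W = -W)
d(t, N) = 0 (d(t, N) = 0*(-4) = 0)
U(P, G) = 0
1/(U(o(-2), -105) + 23519) = 1/(0 + 23519) = 1/23519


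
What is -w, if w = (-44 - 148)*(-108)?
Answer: -20736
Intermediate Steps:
w = 20736 (w = -192*(-108) = 20736)
-w = -1*20736 = -20736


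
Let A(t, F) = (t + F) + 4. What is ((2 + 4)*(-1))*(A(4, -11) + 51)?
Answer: -288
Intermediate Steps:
A(t, F) = 4 + F + t (A(t, F) = (F + t) + 4 = 4 + F + t)
((2 + 4)*(-1))*(A(4, -11) + 51) = ((2 + 4)*(-1))*((4 - 11 + 4) + 51) = (6*(-1))*(-3 + 51) = -6*48 = -288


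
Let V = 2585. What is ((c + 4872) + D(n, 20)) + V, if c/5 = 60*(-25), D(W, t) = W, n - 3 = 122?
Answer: 82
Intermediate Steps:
n = 125 (n = 3 + 122 = 125)
c = -7500 (c = 5*(60*(-25)) = 5*(-1500) = -7500)
((c + 4872) + D(n, 20)) + V = ((-7500 + 4872) + 125) + 2585 = (-2628 + 125) + 2585 = -2503 + 2585 = 82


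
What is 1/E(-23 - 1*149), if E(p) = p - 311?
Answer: -1/483 ≈ -0.0020704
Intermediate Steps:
E(p) = -311 + p
1/E(-23 - 1*149) = 1/(-311 + (-23 - 1*149)) = 1/(-311 + (-23 - 149)) = 1/(-311 - 172) = 1/(-483) = -1/483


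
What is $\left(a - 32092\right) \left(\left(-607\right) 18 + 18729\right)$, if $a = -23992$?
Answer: $-437623452$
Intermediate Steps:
$\left(a - 32092\right) \left(\left(-607\right) 18 + 18729\right) = \left(-23992 - 32092\right) \left(\left(-607\right) 18 + 18729\right) = - 56084 \left(-10926 + 18729\right) = \left(-56084\right) 7803 = -437623452$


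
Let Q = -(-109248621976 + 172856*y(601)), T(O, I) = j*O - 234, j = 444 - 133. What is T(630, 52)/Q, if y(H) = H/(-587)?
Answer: 7179597/4008065311648 ≈ 1.7913e-6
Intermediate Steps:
y(H) = -H/587 (y(H) = H*(-1/587) = -H/587)
j = 311
T(O, I) = -234 + 311*O (T(O, I) = 311*O - 234 = -234 + 311*O)
Q = 64129044986368/587 (Q = -172856/(1/(-632021 - 1/587*601)) = -172856/(1/(-632021 - 601/587)) = -172856/(1/(-370996928/587)) = -172856/(-587/370996928) = -172856*(-370996928/587) = 64129044986368/587 ≈ 1.0925e+11)
T(630, 52)/Q = (-234 + 311*630)/(64129044986368/587) = (-234 + 195930)*(587/64129044986368) = 195696*(587/64129044986368) = 7179597/4008065311648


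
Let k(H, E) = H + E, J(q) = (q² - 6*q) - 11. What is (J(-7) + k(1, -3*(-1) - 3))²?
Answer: 6561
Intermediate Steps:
J(q) = -11 + q² - 6*q
k(H, E) = E + H
(J(-7) + k(1, -3*(-1) - 3))² = ((-11 + (-7)² - 6*(-7)) + ((-3*(-1) - 3) + 1))² = ((-11 + 49 + 42) + ((3 - 3) + 1))² = (80 + (0 + 1))² = (80 + 1)² = 81² = 6561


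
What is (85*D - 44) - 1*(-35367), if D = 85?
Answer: 42548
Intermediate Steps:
(85*D - 44) - 1*(-35367) = (85*85 - 44) - 1*(-35367) = (7225 - 44) + 35367 = 7181 + 35367 = 42548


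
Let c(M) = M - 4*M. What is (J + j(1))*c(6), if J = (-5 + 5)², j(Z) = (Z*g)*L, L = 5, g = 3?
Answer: -270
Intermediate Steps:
c(M) = -3*M
j(Z) = 15*Z (j(Z) = (Z*3)*5 = (3*Z)*5 = 15*Z)
J = 0 (J = 0² = 0)
(J + j(1))*c(6) = (0 + 15*1)*(-3*6) = (0 + 15)*(-18) = 15*(-18) = -270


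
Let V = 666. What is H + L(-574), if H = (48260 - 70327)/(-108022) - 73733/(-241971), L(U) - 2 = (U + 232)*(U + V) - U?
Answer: -807343150429273/26138191362 ≈ -30888.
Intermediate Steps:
L(U) = 2 - U + (232 + U)*(666 + U) (L(U) = 2 + ((U + 232)*(U + 666) - U) = 2 + ((232 + U)*(666 + U) - U) = 2 + (-U + (232 + U)*(666 + U)) = 2 - U + (232 + U)*(666 + U))
H = 13304360183/26138191362 (H = -22067*(-1/108022) - 73733*(-1/241971) = 22067/108022 + 73733/241971 = 13304360183/26138191362 ≈ 0.50900)
H + L(-574) = 13304360183/26138191362 + (154514 + (-574)² + 897*(-574)) = 13304360183/26138191362 + (154514 + 329476 - 514878) = 13304360183/26138191362 - 30888 = -807343150429273/26138191362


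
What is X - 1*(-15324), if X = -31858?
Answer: -16534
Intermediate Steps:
X - 1*(-15324) = -31858 - 1*(-15324) = -31858 + 15324 = -16534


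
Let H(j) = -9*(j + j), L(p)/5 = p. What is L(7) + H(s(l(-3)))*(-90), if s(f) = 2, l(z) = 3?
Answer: 3275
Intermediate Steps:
L(p) = 5*p
H(j) = -18*j
L(7) + H(s(l(-3)))*(-90) = 5*7 - 18*2*(-90) = 35 - 36*(-90) = 35 + 3240 = 3275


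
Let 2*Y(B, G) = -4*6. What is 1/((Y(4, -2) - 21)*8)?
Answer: -1/264 ≈ -0.0037879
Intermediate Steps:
Y(B, G) = -12 (Y(B, G) = (-4*6)/2 = (½)*(-24) = -12)
1/((Y(4, -2) - 21)*8) = 1/((-12 - 21)*8) = 1/(-33*8) = 1/(-264) = -1/264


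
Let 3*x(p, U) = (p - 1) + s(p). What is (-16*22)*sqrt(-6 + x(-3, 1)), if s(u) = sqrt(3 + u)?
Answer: -352*I*sqrt(66)/3 ≈ -953.22*I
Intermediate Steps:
x(p, U) = -1/3 + p/3 + sqrt(3 + p)/3 (x(p, U) = ((p - 1) + sqrt(3 + p))/3 = ((-1 + p) + sqrt(3 + p))/3 = (-1 + p + sqrt(3 + p))/3 = -1/3 + p/3 + sqrt(3 + p)/3)
(-16*22)*sqrt(-6 + x(-3, 1)) = (-16*22)*sqrt(-6 + (-1/3 + (1/3)*(-3) + sqrt(3 - 3)/3)) = -352*sqrt(-6 + (-1/3 - 1 + sqrt(0)/3)) = -352*sqrt(-6 + (-1/3 - 1 + (1/3)*0)) = -352*sqrt(-6 + (-1/3 - 1 + 0)) = -352*sqrt(-6 - 4/3) = -352*I*sqrt(66)/3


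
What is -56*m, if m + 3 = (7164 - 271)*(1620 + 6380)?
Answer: -3088063832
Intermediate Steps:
m = 55143997 (m = -3 + (7164 - 271)*(1620 + 6380) = -3 + 6893*8000 = -3 + 55144000 = 55143997)
-56*m = -56*55143997 = -3088063832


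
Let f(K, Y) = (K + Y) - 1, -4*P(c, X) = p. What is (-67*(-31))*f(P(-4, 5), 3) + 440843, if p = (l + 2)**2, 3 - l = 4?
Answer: 1777911/4 ≈ 4.4448e+5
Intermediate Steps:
l = -1 (l = 3 - 1*4 = 3 - 4 = -1)
p = 1 (p = (-1 + 2)**2 = 1**2 = 1)
P(c, X) = -1/4 (P(c, X) = -1/4*1 = -1/4)
f(K, Y) = -1 + K + Y
(-67*(-31))*f(P(-4, 5), 3) + 440843 = (-67*(-31))*(-1 - 1/4 + 3) + 440843 = 2077*(7/4) + 440843 = 14539/4 + 440843 = 1777911/4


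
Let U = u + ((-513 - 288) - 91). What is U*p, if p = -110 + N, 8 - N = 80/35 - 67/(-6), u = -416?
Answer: 1057082/7 ≈ 1.5101e+5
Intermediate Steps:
N = -229/42 (N = 8 - (80/35 - 67/(-6)) = 8 - (80*(1/35) - 67*(-1/6)) = 8 - (16/7 + 67/6) = 8 - 1*565/42 = 8 - 565/42 = -229/42 ≈ -5.4524)
p = -4849/42 (p = -110 - 229/42 = -4849/42 ≈ -115.45)
U = -1308 (U = -416 + ((-513 - 288) - 91) = -416 + (-801 - 91) = -416 - 892 = -1308)
U*p = -1308*(-4849/42) = 1057082/7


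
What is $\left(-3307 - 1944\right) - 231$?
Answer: $-5482$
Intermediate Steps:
$\left(-3307 - 1944\right) - 231 = -5251 - 231 = -5482$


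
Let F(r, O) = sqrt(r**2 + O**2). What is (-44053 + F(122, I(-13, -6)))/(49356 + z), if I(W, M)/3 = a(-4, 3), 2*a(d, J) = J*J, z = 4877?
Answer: -44053/54233 + sqrt(60265)/108466 ≈ -0.81003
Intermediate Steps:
a(d, J) = J**2/2 (a(d, J) = (J*J)/2 = J**2/2)
I(W, M) = 27/2 (I(W, M) = 3*((1/2)*3**2) = 3*((1/2)*9) = 3*(9/2) = 27/2)
F(r, O) = sqrt(O**2 + r**2)
(-44053 + F(122, I(-13, -6)))/(49356 + z) = (-44053 + sqrt((27/2)**2 + 122**2))/(49356 + 4877) = (-44053 + sqrt(729/4 + 14884))/54233 = (-44053 + sqrt(60265/4))*(1/54233) = (-44053 + sqrt(60265)/2)*(1/54233) = -44053/54233 + sqrt(60265)/108466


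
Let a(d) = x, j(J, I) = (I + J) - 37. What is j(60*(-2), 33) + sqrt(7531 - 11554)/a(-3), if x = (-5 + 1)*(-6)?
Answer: -124 + I*sqrt(447)/8 ≈ -124.0 + 2.6428*I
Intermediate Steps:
j(J, I) = -37 + I + J
x = 24 (x = -4*(-6) = 24)
a(d) = 24
j(60*(-2), 33) + sqrt(7531 - 11554)/a(-3) = (-37 + 33 + 60*(-2)) + sqrt(7531 - 11554)/24 = (-37 + 33 - 120) + sqrt(-4023)*(1/24) = -124 + (3*I*sqrt(447))*(1/24) = -124 + I*sqrt(447)/8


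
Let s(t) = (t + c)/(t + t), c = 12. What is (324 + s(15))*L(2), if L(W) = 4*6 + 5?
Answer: 94221/10 ≈ 9422.1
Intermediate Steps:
L(W) = 29 (L(W) = 24 + 5 = 29)
s(t) = (12 + t)/(2*t) (s(t) = (t + 12)/(t + t) = (12 + t)/((2*t)) = (12 + t)*(1/(2*t)) = (12 + t)/(2*t))
(324 + s(15))*L(2) = (324 + (½)*(12 + 15)/15)*29 = (324 + (½)*(1/15)*27)*29 = (324 + 9/10)*29 = (3249/10)*29 = 94221/10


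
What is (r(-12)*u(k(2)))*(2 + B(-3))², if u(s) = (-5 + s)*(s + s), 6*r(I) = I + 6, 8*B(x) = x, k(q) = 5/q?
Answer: 4225/128 ≈ 33.008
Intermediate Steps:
B(x) = x/8
r(I) = 1 + I/6 (r(I) = (I + 6)/6 = (6 + I)/6 = 1 + I/6)
u(s) = 2*s*(-5 + s) (u(s) = (-5 + s)*(2*s) = 2*s*(-5 + s))
(r(-12)*u(k(2)))*(2 + B(-3))² = ((1 + (⅙)*(-12))*(2*(5/2)*(-5 + 5/2)))*(2 + (⅛)*(-3))² = ((1 - 2)*(2*(5*(½))*(-5 + 5*(½))))*(2 - 3/8)² = (-2*5*(-5 + 5/2)/2)*(13/8)² = -2*5*(-5)/(2*2)*(169/64) = -1*(-25/2)*(169/64) = (25/2)*(169/64) = 4225/128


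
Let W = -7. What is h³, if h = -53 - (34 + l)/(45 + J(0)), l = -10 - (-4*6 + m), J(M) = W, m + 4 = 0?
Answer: -1102302937/6859 ≈ -1.6071e+5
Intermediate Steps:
m = -4 (m = -4 + 0 = -4)
J(M) = -7
l = 18 (l = -10 - (-4*6 - 4) = -10 - (-24 - 4) = -10 - 1*(-28) = -10 + 28 = 18)
h = -1033/19 (h = -53 - (34 + 18)/(45 - 7) = -53 - 52/38 = -53 - 1*26/19 = -53 - 26/19 = -1033/19 ≈ -54.368)
h³ = (-1033/19)³ = -1102302937/6859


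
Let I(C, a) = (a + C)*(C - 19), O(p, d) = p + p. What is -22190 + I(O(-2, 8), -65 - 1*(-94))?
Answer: -22765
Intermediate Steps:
O(p, d) = 2*p
I(C, a) = (-19 + C)*(C + a) (I(C, a) = (C + a)*(-19 + C) = (-19 + C)*(C + a))
-22190 + I(O(-2, 8), -65 - 1*(-94)) = -22190 + ((2*(-2))**2 - 38*(-2) - 19*(-65 - 1*(-94)) + (2*(-2))*(-65 - 1*(-94))) = -22190 + ((-4)**2 - 19*(-4) - 19*(-65 + 94) - 4*(-65 + 94)) = -22190 + (16 + 76 - 19*29 - 4*29) = -22190 + (16 + 76 - 551 - 116) = -22190 - 575 = -22765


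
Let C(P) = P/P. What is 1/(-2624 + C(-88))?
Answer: -1/2623 ≈ -0.00038124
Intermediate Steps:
C(P) = 1
1/(-2624 + C(-88)) = 1/(-2624 + 1) = 1/(-2623) = -1/2623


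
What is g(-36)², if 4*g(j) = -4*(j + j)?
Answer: 5184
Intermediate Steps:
g(j) = -2*j (g(j) = (-4*(j + j))/4 = (-8*j)/4 = -2*j)
g(-36)² = (-2*(-36))² = 72² = 5184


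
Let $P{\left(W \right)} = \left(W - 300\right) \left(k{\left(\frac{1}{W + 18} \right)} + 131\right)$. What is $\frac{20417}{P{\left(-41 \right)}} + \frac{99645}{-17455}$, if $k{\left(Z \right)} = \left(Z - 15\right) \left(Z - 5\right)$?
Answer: $- \frac{781402039378}{130274816485} \approx -5.9981$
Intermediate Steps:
$k{\left(Z \right)} = \left(-15 + Z\right) \left(-5 + Z\right)$
$P{\left(W \right)} = \left(-300 + W\right) \left(206 + \frac{1}{\left(18 + W\right)^{2}} - \frac{20}{18 + W}\right)$ ($P{\left(W \right)} = \left(W - 300\right) \left(\left(75 + \left(\frac{1}{W + 18}\right)^{2} - \frac{20}{W + 18}\right) + 131\right) = \left(-300 + W\right) \left(\left(75 + \left(\frac{1}{18 + W}\right)^{2} - \frac{20}{18 + W}\right) + 131\right) = \left(-300 + W\right) \left(\left(75 + \frac{1}{\left(18 + W\right)^{2}} - \frac{20}{18 + W}\right) + 131\right) = \left(-300 + W\right) \left(206 + \frac{1}{\left(18 + W\right)^{2}} - \frac{20}{18 + W}\right)$)
$\frac{20417}{P{\left(-41 \right)}} + \frac{99645}{-17455} = \frac{20417}{\frac{1}{324 + \left(-41\right)^{2} + 36 \left(-41\right)} \left(-19915500 - -88249015 - 54404 \left(-41\right)^{2} + 206 \left(-41\right)^{3}\right)} + \frac{99645}{-17455} = \frac{20417}{\frac{1}{324 + 1681 - 1476} \left(-19915500 + 88249015 - 91453124 + 206 \left(-68921\right)\right)} + 99645 \left(- \frac{1}{17455}\right) = \frac{20417}{\frac{1}{529} \left(-19915500 + 88249015 - 91453124 - 14197726\right)} - \frac{19929}{3491} = \frac{20417}{\frac{1}{529} \left(-37317335\right)} - \frac{19929}{3491} = \frac{20417}{- \frac{37317335}{529}} - \frac{19929}{3491} = 20417 \left(- \frac{529}{37317335}\right) - \frac{19929}{3491} = - \frac{10800593}{37317335} - \frac{19929}{3491} = - \frac{781402039378}{130274816485}$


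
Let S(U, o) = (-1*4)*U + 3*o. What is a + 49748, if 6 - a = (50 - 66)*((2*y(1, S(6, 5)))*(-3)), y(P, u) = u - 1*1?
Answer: 50714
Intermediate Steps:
S(U, o) = -4*U + 3*o
y(P, u) = -1 + u (y(P, u) = u - 1 = -1 + u)
a = 966 (a = 6 - (50 - 66)*(2*(-1 + (-4*6 + 3*5)))*(-3) = 6 - (-16)*(2*(-1 + (-24 + 15)))*(-3) = 6 - (-16)*(2*(-1 - 9))*(-3) = 6 - (-16)*(2*(-10))*(-3) = 6 - (-16)*(-20*(-3)) = 6 - (-16)*60 = 6 - 1*(-960) = 6 + 960 = 966)
a + 49748 = 966 + 49748 = 50714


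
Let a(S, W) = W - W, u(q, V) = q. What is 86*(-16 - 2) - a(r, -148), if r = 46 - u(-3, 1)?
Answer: -1548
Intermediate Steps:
r = 49 (r = 46 - 1*(-3) = 46 + 3 = 49)
a(S, W) = 0
86*(-16 - 2) - a(r, -148) = 86*(-16 - 2) - 1*0 = 86*(-18) + 0 = -1548 + 0 = -1548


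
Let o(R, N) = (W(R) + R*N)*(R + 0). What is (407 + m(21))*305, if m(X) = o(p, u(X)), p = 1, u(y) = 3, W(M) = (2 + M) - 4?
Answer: 124745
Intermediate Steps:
W(M) = -2 + M
o(R, N) = R*(-2 + R + N*R) (o(R, N) = ((-2 + R) + R*N)*(R + 0) = ((-2 + R) + N*R)*R = (-2 + R + N*R)*R = R*(-2 + R + N*R))
m(X) = 2 (m(X) = 1*(-2 + 1 + 3*1) = 1*(-2 + 1 + 3) = 1*2 = 2)
(407 + m(21))*305 = (407 + 2)*305 = 409*305 = 124745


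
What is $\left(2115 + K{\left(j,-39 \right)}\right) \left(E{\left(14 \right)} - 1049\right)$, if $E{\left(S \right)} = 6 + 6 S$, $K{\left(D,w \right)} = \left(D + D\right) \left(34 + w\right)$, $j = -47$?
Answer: $-2479015$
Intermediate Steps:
$K{\left(D,w \right)} = 2 D \left(34 + w\right)$
$\left(2115 + K{\left(j,-39 \right)}\right) \left(E{\left(14 \right)} - 1049\right) = \left(2115 + 2 \left(-47\right) \left(34 - 39\right)\right) \left(\left(6 + 6 \cdot 14\right) - 1049\right) = \left(2115 + 2 \left(-47\right) \left(-5\right)\right) \left(\left(6 + 84\right) - 1049\right) = \left(2115 + 470\right) \left(90 - 1049\right) = 2585 \left(-959\right) = -2479015$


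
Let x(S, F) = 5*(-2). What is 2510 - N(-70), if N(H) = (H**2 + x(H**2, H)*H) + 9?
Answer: -3099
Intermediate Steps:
x(S, F) = -10
N(H) = 9 + H**2 - 10*H (N(H) = (H**2 - 10*H) + 9 = 9 + H**2 - 10*H)
2510 - N(-70) = 2510 - (9 + (-70)**2 - 10*(-70)) = 2510 - (9 + 4900 + 700) = 2510 - 1*5609 = 2510 - 5609 = -3099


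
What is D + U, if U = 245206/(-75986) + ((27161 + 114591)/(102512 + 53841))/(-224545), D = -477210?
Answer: -636539953087538776941/1333869048639305 ≈ -4.7721e+5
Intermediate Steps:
U = -4304386376037891/1333869048639305 (U = 245206*(-1/75986) + (141752/156353)*(-1/224545) = -122603/37993 + (141752*(1/156353))*(-1/224545) = -122603/37993 + (141752/156353)*(-1/224545) = -122603/37993 - 141752/35108284385 = -4304386376037891/1333869048639305 ≈ -3.2270)
D + U = -477210 - 4304386376037891/1333869048639305 = -636539953087538776941/1333869048639305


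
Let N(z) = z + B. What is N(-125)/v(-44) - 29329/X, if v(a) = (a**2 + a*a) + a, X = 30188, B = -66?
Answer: -14754665/14444958 ≈ -1.0214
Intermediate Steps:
v(a) = a + 2*a**2 (v(a) = (a**2 + a**2) + a = 2*a**2 + a = a + 2*a**2)
N(z) = -66 + z (N(z) = z - 66 = -66 + z)
N(-125)/v(-44) - 29329/X = (-66 - 125)/((-44*(1 + 2*(-44)))) - 29329/30188 = -191*(-1/(44*(1 - 88))) - 29329*1/30188 = -191/((-44*(-87))) - 29329/30188 = -191/3828 - 29329/30188 = -14754665/14444958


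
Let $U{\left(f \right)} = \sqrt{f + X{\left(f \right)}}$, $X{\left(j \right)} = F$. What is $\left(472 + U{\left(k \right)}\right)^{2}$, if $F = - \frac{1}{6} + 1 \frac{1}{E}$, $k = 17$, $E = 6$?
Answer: $\left(472 + \sqrt{17}\right)^{2} \approx 2.2669 \cdot 10^{5}$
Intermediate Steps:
$F = 0$ ($F = - \frac{1}{6} + 1 \cdot \frac{1}{6} = \left(-1\right) \frac{1}{6} + 1 \cdot \frac{1}{6} = - \frac{1}{6} + \frac{1}{6} = 0$)
$X{\left(j \right)} = 0$
$U{\left(f \right)} = \sqrt{f}$ ($U{\left(f \right)} = \sqrt{f + 0} = \sqrt{f}$)
$\left(472 + U{\left(k \right)}\right)^{2} = \left(472 + \sqrt{17}\right)^{2}$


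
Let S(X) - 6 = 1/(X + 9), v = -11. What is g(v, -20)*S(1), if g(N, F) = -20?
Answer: -122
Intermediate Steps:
S(X) = 6 + 1/(9 + X) (S(X) = 6 + 1/(X + 9) = 6 + 1/(9 + X))
g(v, -20)*S(1) = -20*(55 + 6*1)/(9 + 1) = -20*(55 + 6)/10 = -2*61 = -20*61/10 = -122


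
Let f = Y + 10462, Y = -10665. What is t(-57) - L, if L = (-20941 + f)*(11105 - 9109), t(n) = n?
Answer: 42203367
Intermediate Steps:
f = -203 (f = -10665 + 10462 = -203)
L = -42203424 (L = (-20941 - 203)*(11105 - 9109) = -21144*1996 = -42203424)
t(-57) - L = -57 - 1*(-42203424) = -57 + 42203424 = 42203367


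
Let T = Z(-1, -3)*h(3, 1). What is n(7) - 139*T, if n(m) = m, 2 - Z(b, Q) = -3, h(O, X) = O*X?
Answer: -2078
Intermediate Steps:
Z(b, Q) = 5 (Z(b, Q) = 2 - 1*(-3) = 2 + 3 = 5)
T = 15 (T = 5*(3*1) = 5*3 = 15)
n(7) - 139*T = 7 - 139*15 = 7 - 2085 = -2078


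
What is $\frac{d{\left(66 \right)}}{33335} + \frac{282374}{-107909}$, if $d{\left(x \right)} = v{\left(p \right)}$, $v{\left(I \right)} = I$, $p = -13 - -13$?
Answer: $- \frac{282374}{107909} \approx -2.6168$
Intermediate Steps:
$p = 0$ ($p = -13 + 13 = 0$)
$d{\left(x \right)} = 0$
$\frac{d{\left(66 \right)}}{33335} + \frac{282374}{-107909} = \frac{0}{33335} + \frac{282374}{-107909} = 0 \cdot \frac{1}{33335} + 282374 \left(- \frac{1}{107909}\right) = 0 - \frac{282374}{107909} = - \frac{282374}{107909}$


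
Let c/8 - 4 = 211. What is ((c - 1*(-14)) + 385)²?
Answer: 4490161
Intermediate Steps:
c = 1720 (c = 32 + 8*211 = 32 + 1688 = 1720)
((c - 1*(-14)) + 385)² = ((1720 - 1*(-14)) + 385)² = ((1720 + 14) + 385)² = (1734 + 385)² = 2119² = 4490161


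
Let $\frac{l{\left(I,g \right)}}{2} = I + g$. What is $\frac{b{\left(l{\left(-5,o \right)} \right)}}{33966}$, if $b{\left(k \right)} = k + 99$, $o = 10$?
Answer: $\frac{109}{33966} \approx 0.0032091$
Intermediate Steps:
$l{\left(I,g \right)} = 2 I + 2 g$ ($l{\left(I,g \right)} = 2 \left(I + g\right) = 2 I + 2 g$)
$b{\left(k \right)} = 99 + k$
$\frac{b{\left(l{\left(-5,o \right)} \right)}}{33966} = \frac{99 + \left(2 \left(-5\right) + 2 \cdot 10\right)}{33966} = \left(99 + \left(-10 + 20\right)\right) \frac{1}{33966} = \left(99 + 10\right) \frac{1}{33966} = 109 \cdot \frac{1}{33966} = \frac{109}{33966}$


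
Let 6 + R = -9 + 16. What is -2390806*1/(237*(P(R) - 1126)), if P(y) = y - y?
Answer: 1195403/133431 ≈ 8.9590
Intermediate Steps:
R = 1 (R = -6 + (-9 + 16) = -6 + 7 = 1)
P(y) = 0
-2390806*1/(237*(P(R) - 1126)) = -2390806*1/(237*(0 - 1126)) = -2390806/(237*(-1126)) = -2390806/(-266862) = -2390806*(-1/266862) = 1195403/133431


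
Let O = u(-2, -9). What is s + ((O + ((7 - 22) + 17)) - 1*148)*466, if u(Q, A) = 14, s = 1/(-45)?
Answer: -2768041/45 ≈ -61512.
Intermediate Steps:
s = -1/45 ≈ -0.022222
O = 14
s + ((O + ((7 - 22) + 17)) - 1*148)*466 = -1/45 + ((14 + ((7 - 22) + 17)) - 1*148)*466 = -1/45 + ((14 + (-15 + 17)) - 148)*466 = -1/45 + ((14 + 2) - 148)*466 = -1/45 + (16 - 148)*466 = -1/45 - 132*466 = -1/45 - 61512 = -2768041/45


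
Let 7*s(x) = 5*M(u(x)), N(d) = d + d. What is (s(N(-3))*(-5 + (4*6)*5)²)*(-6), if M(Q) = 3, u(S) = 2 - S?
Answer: -1190250/7 ≈ -1.7004e+5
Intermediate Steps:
N(d) = 2*d
s(x) = 15/7 (s(x) = (5*3)/7 = (⅐)*15 = 15/7)
(s(N(-3))*(-5 + (4*6)*5)²)*(-6) = (15*(-5 + (4*6)*5)²/7)*(-6) = (15*(-5 + 24*5)²/7)*(-6) = (15*(-5 + 120)²/7)*(-6) = ((15/7)*115²)*(-6) = ((15/7)*13225)*(-6) = (198375/7)*(-6) = -1190250/7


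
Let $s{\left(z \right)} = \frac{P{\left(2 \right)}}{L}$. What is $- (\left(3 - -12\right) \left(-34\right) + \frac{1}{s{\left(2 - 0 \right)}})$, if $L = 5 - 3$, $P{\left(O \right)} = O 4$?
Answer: $\frac{2039}{4} \approx 509.75$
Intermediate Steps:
$P{\left(O \right)} = 4 O$
$L = 2$
$s{\left(z \right)} = 4$ ($s{\left(z \right)} = \frac{4 \cdot 2}{2} = 8 \cdot \frac{1}{2} = 4$)
$- (\left(3 - -12\right) \left(-34\right) + \frac{1}{s{\left(2 - 0 \right)}}) = - (\left(3 - -12\right) \left(-34\right) + \frac{1}{4}) = - (\left(3 + 12\right) \left(-34\right) + \frac{1}{4}) = - (15 \left(-34\right) + \frac{1}{4}) = - (-510 + \frac{1}{4}) = \left(-1\right) \left(- \frac{2039}{4}\right) = \frac{2039}{4}$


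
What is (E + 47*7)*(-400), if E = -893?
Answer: 225600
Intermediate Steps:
(E + 47*7)*(-400) = (-893 + 47*7)*(-400) = (-893 + 329)*(-400) = -564*(-400) = 225600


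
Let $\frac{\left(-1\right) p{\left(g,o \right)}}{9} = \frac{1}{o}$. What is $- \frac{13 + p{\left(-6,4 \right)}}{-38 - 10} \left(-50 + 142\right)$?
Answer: $\frac{989}{48} \approx 20.604$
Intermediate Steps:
$p{\left(g,o \right)} = - \frac{9}{o}$
$- \frac{13 + p{\left(-6,4 \right)}}{-38 - 10} \left(-50 + 142\right) = - \frac{13 - \frac{9}{4}}{-38 - 10} \left(-50 + 142\right) = - \frac{13 - \frac{9}{4}}{-48} \cdot 92 = - \frac{\left(13 - \frac{9}{4}\right) \left(-1\right)}{48} \cdot 92 = - \frac{43 \left(-1\right)}{4 \cdot 48} \cdot 92 = \left(-1\right) \left(- \frac{43}{192}\right) 92 = \frac{43}{192} \cdot 92 = \frac{989}{48}$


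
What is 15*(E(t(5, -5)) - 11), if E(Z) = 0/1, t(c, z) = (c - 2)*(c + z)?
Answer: -165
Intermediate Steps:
t(c, z) = (-2 + c)*(c + z)
E(Z) = 0 (E(Z) = 0*1 = 0)
15*(E(t(5, -5)) - 11) = 15*(0 - 11) = 15*(-11) = -165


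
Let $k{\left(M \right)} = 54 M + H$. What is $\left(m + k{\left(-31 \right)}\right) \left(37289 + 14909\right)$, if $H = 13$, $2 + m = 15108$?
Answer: $701802110$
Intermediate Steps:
$m = 15106$ ($m = -2 + 15108 = 15106$)
$k{\left(M \right)} = 13 + 54 M$ ($k{\left(M \right)} = 54 M + 13 = 13 + 54 M$)
$\left(m + k{\left(-31 \right)}\right) \left(37289 + 14909\right) = \left(15106 + \left(13 + 54 \left(-31\right)\right)\right) \left(37289 + 14909\right) = \left(15106 + \left(13 - 1674\right)\right) 52198 = \left(15106 - 1661\right) 52198 = 13445 \cdot 52198 = 701802110$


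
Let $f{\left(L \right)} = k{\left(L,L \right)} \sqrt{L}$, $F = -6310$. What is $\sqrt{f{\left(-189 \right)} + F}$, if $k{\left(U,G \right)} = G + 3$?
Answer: $\sqrt{-6310 - 558 i \sqrt{21}} \approx 15.787 - 80.989 i$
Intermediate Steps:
$k{\left(U,G \right)} = 3 + G$
$f{\left(L \right)} = \sqrt{L} \left(3 + L\right)$ ($f{\left(L \right)} = \left(3 + L\right) \sqrt{L} = \sqrt{L} \left(3 + L\right)$)
$\sqrt{f{\left(-189 \right)} + F} = \sqrt{\sqrt{-189} \left(3 - 189\right) - 6310} = \sqrt{3 i \sqrt{21} \left(-186\right) - 6310} = \sqrt{- 558 i \sqrt{21} - 6310} = \sqrt{-6310 - 558 i \sqrt{21}}$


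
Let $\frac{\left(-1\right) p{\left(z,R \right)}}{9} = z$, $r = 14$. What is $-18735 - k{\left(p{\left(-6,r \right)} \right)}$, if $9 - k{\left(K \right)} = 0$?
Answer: $-18744$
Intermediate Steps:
$p{\left(z,R \right)} = - 9 z$
$k{\left(K \right)} = 9$ ($k{\left(K \right)} = 9 - 0 = 9 + 0 = 9$)
$-18735 - k{\left(p{\left(-6,r \right)} \right)} = -18735 - 9 = -18744$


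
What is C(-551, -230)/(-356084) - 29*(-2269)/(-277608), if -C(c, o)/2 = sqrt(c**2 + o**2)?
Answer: -65801/277608 + sqrt(356501)/178042 ≈ -0.23368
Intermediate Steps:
C(c, o) = -2*sqrt(c**2 + o**2)
C(-551, -230)/(-356084) - 29*(-2269)/(-277608) = -2*sqrt((-551)**2 + (-230)**2)/(-356084) - 29*(-2269)/(-277608) = -2*sqrt(303601 + 52900)*(-1/356084) + 65801*(-1/277608) = -2*sqrt(356501)*(-1/356084) - 65801/277608 = sqrt(356501)/178042 - 65801/277608 = -65801/277608 + sqrt(356501)/178042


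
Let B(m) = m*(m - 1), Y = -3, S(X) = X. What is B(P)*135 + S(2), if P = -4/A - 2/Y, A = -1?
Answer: 2312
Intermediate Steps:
P = 14/3 (P = -4/(-1) - 2/(-3) = -4*(-1) - 2*(-⅓) = 4 + ⅔ = 14/3 ≈ 4.6667)
B(m) = m*(-1 + m)
B(P)*135 + S(2) = (14*(-1 + 14/3)/3)*135 + 2 = ((14/3)*(11/3))*135 + 2 = (154/9)*135 + 2 = 2310 + 2 = 2312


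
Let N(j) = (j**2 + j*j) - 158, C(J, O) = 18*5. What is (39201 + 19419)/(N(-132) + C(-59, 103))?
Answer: 2931/1739 ≈ 1.6855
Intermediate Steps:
C(J, O) = 90
N(j) = -158 + 2*j**2 (N(j) = (j**2 + j**2) - 158 = 2*j**2 - 158 = -158 + 2*j**2)
(39201 + 19419)/(N(-132) + C(-59, 103)) = (39201 + 19419)/((-158 + 2*(-132)**2) + 90) = 58620/((-158 + 2*17424) + 90) = 58620/((-158 + 34848) + 90) = 58620/(34690 + 90) = 58620/34780 = 58620*(1/34780) = 2931/1739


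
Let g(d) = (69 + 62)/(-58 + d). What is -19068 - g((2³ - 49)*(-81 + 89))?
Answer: -7360117/386 ≈ -19068.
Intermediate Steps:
g(d) = 131/(-58 + d)
-19068 - g((2³ - 49)*(-81 + 89)) = -19068 - 131/(-58 + (2³ - 49)*(-81 + 89)) = -19068 - 131/(-58 + (8 - 49)*8) = -19068 - 131/(-58 - 41*8) = -19068 - 131/(-58 - 328) = -19068 - 131/(-386) = -19068 - 131*(-1)/386 = -19068 - 1*(-131/386) = -19068 + 131/386 = -7360117/386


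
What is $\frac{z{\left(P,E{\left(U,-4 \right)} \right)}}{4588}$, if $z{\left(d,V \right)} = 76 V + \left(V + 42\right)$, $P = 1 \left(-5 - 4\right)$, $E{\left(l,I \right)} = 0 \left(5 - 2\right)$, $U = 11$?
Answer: $\frac{21}{2294} \approx 0.0091543$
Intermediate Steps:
$E{\left(l,I \right)} = 0$ ($E{\left(l,I \right)} = 0 \cdot 3 = 0$)
$P = -9$ ($P = 1 \left(-9\right) = -9$)
$z{\left(d,V \right)} = 42 + 77 V$ ($z{\left(d,V \right)} = 76 V + \left(42 + V\right) = 42 + 77 V$)
$\frac{z{\left(P,E{\left(U,-4 \right)} \right)}}{4588} = \frac{42 + 77 \cdot 0}{4588} = \left(42 + 0\right) \frac{1}{4588} = 42 \cdot \frac{1}{4588} = \frac{21}{2294}$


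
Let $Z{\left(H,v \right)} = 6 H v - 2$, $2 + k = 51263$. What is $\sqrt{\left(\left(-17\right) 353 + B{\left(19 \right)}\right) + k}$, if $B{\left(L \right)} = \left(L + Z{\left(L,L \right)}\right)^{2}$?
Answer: $\sqrt{4810749} \approx 2193.3$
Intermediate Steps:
$k = 51261$ ($k = -2 + 51263 = 51261$)
$Z{\left(H,v \right)} = -2 + 6 H v$ ($Z{\left(H,v \right)} = 6 H v - 2 = -2 + 6 H v$)
$B{\left(L \right)} = \left(-2 + L + 6 L^{2}\right)^{2}$ ($B{\left(L \right)} = \left(L + \left(-2 + 6 L L\right)\right)^{2} = \left(L + \left(-2 + 6 L^{2}\right)\right)^{2} = \left(-2 + L + 6 L^{2}\right)^{2}$)
$\sqrt{\left(\left(-17\right) 353 + B{\left(19 \right)}\right) + k} = \sqrt{\left(\left(-17\right) 353 + \left(-2 + 19 + 6 \cdot 19^{2}\right)^{2}\right) + 51261} = \sqrt{\left(-6001 + \left(-2 + 19 + 6 \cdot 361\right)^{2}\right) + 51261} = \sqrt{\left(-6001 + \left(-2 + 19 + 2166\right)^{2}\right) + 51261} = \sqrt{\left(-6001 + 2183^{2}\right) + 51261} = \sqrt{\left(-6001 + 4765489\right) + 51261} = \sqrt{4759488 + 51261} = \sqrt{4810749}$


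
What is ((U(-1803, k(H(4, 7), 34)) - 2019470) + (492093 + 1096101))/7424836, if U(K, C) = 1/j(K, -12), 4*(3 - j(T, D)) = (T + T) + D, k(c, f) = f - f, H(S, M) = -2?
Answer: -391382969/6738038670 ≈ -0.058086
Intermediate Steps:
k(c, f) = 0
j(T, D) = 3 - T/2 - D/4 (j(T, D) = 3 - ((T + T) + D)/4 = 3 - (2*T + D)/4 = 3 - (D + 2*T)/4 = 3 + (-T/2 - D/4) = 3 - T/2 - D/4)
U(K, C) = 1/(6 - K/2) (U(K, C) = 1/(3 - K/2 - ¼*(-12)) = 1/(3 - K/2 + 3) = 1/(6 - K/2))
((U(-1803, k(H(4, 7), 34)) - 2019470) + (492093 + 1096101))/7424836 = ((-2/(-12 - 1803) - 2019470) + (492093 + 1096101))/7424836 = ((-2/(-1815) - 2019470) + 1588194)*(1/7424836) = ((-2*(-1/1815) - 2019470) + 1588194)*(1/7424836) = ((2/1815 - 2019470) + 1588194)*(1/7424836) = (-3665338048/1815 + 1588194)*(1/7424836) = -782765938/1815*1/7424836 = -391382969/6738038670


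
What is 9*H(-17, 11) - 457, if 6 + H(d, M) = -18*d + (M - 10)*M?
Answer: 2342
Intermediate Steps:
H(d, M) = -6 - 18*d + M*(-10 + M) (H(d, M) = -6 + (-18*d + (M - 10)*M) = -6 + (-18*d + (-10 + M)*M) = -6 + (-18*d + M*(-10 + M)) = -6 - 18*d + M*(-10 + M))
9*H(-17, 11) - 457 = 9*(-6 + 11² - 18*(-17) - 10*11) - 457 = 9*(-6 + 121 + 306 - 110) - 457 = 9*311 - 457 = 2799 - 457 = 2342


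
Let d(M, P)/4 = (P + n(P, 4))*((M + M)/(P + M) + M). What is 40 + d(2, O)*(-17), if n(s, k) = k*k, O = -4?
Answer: 40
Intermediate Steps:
n(s, k) = k**2
d(M, P) = 4*(16 + P)*(M + 2*M/(M + P)) (d(M, P) = 4*((P + 4**2)*((M + M)/(P + M) + M)) = 4*((P + 16)*((2*M)/(M + P) + M)) = 4*((16 + P)*(2*M/(M + P) + M)) = 4*((16 + P)*(M + 2*M/(M + P))) = 4*(16 + P)*(M + 2*M/(M + P)))
40 + d(2, O)*(-17) = 40 + (4*2*(32 + (-4)**2 + 16*2 + 18*(-4) + 2*(-4))/(2 - 4))*(-17) = 40 + (4*2*(32 + 16 + 32 - 72 - 8)/(-2))*(-17) = 40 + (4*2*(-1/2)*0)*(-17) = 40 + 0*(-17) = 40 + 0 = 40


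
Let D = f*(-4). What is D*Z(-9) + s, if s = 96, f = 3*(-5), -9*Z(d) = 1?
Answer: 268/3 ≈ 89.333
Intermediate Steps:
Z(d) = -⅑ (Z(d) = -⅑*1 = -⅑)
f = -15
D = 60 (D = -15*(-4) = 60)
D*Z(-9) + s = 60*(-⅑) + 96 = -20/3 + 96 = 268/3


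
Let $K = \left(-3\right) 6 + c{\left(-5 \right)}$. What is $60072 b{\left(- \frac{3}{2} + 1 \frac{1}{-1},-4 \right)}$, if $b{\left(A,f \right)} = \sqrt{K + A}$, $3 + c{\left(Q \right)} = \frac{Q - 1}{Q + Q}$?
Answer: $\frac{30036 i \sqrt{2290}}{5} \approx 2.8747 \cdot 10^{5} i$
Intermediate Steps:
$c{\left(Q \right)} = -3 + \frac{-1 + Q}{2 Q}$ ($c{\left(Q \right)} = -3 + \frac{Q - 1}{Q + Q} = -3 + \frac{-1 + Q}{2 Q}$)
$K = - \frac{102}{5}$ ($K = \left(-3\right) 6 + \frac{-1 - -25}{2 \left(-5\right)} = -18 + \frac{1}{2} \left(- \frac{1}{5}\right) \left(-1 + 25\right) = -18 + \frac{1}{2} \left(- \frac{1}{5}\right) 24 = -18 - \frac{12}{5} = - \frac{102}{5} \approx -20.4$)
$b{\left(A,f \right)} = \sqrt{- \frac{102}{5} + A}$
$60072 b{\left(- \frac{3}{2} + 1 \frac{1}{-1},-4 \right)} = 60072 \frac{\sqrt{-510 + 25 \left(- \frac{3}{2} + 1 \frac{1}{-1}\right)}}{5} = 60072 \frac{\sqrt{-510 + 25 \left(\left(-3\right) \frac{1}{2} + 1 \left(-1\right)\right)}}{5} = 60072 \frac{\sqrt{-510 + 25 \left(- \frac{3}{2} - 1\right)}}{5} = 60072 \frac{\sqrt{-510 + 25 \left(- \frac{5}{2}\right)}}{5} = 60072 \frac{\sqrt{-510 - \frac{125}{2}}}{5} = 60072 \frac{\sqrt{- \frac{1145}{2}}}{5} = 60072 \frac{\frac{1}{2} i \sqrt{2290}}{5} = 60072 \frac{i \sqrt{2290}}{10} = \frac{30036 i \sqrt{2290}}{5}$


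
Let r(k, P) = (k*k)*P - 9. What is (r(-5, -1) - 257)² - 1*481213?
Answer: -396532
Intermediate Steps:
r(k, P) = -9 + P*k² (r(k, P) = k²*P - 9 = P*k² - 9 = -9 + P*k²)
(r(-5, -1) - 257)² - 1*481213 = ((-9 - 1*(-5)²) - 257)² - 1*481213 = ((-9 - 1*25) - 257)² - 481213 = ((-9 - 25) - 257)² - 481213 = (-34 - 257)² - 481213 = (-291)² - 481213 = 84681 - 481213 = -396532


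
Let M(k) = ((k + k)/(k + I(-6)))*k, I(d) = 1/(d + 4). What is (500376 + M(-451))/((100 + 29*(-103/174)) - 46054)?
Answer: -902051848/83023927 ≈ -10.865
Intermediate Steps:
I(d) = 1/(4 + d)
M(k) = 2*k²/(-½ + k) (M(k) = ((k + k)/(k + 1/(4 - 6)))*k = ((2*k)/(k + 1/(-2)))*k = ((2*k)/(k - ½))*k = ((2*k)/(-½ + k))*k = (2*k/(-½ + k))*k = 2*k²/(-½ + k))
(500376 + M(-451))/((100 + 29*(-103/174)) - 46054) = (500376 + 4*(-451)²/(-1 + 2*(-451)))/((100 + 29*(-103/174)) - 46054) = (500376 + 4*203401/(-1 - 902))/((100 + 29*(-103*1/174)) - 46054) = (500376 + 4*203401/(-903))/((100 + 29*(-103/174)) - 46054) = (500376 + 4*203401*(-1/903))/((100 - 103/6) - 46054) = (500376 - 813604/903)/(497/6 - 46054) = 451025924/(903*(-275827/6)) = (451025924/903)*(-6/275827) = -902051848/83023927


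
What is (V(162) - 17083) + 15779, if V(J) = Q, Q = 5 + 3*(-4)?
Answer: -1311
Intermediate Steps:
Q = -7 (Q = 5 - 12 = -7)
V(J) = -7
(V(162) - 17083) + 15779 = (-7 - 17083) + 15779 = -17090 + 15779 = -1311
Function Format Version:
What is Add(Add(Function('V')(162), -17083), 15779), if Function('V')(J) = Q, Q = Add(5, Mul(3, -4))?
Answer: -1311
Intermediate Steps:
Q = -7 (Q = Add(5, -12) = -7)
Function('V')(J) = -7
Add(Add(Function('V')(162), -17083), 15779) = Add(Add(-7, -17083), 15779) = Add(-17090, 15779) = -1311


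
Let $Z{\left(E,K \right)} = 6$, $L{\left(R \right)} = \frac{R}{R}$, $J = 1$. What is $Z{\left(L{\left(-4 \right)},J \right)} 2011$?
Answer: $12066$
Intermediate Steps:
$L{\left(R \right)} = 1$
$Z{\left(L{\left(-4 \right)},J \right)} 2011 = 6 \cdot 2011 = 12066$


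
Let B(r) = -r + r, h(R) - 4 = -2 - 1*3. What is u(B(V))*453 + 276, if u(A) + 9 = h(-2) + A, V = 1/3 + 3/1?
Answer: -4254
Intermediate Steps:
V = 10/3 (V = 1*(1/3) + 3*1 = 1/3 + 3 = 10/3 ≈ 3.3333)
h(R) = -1 (h(R) = 4 + (-2 - 1*3) = 4 + (-2 - 3) = 4 - 5 = -1)
B(r) = 0
u(A) = -10 + A (u(A) = -9 + (-1 + A) = -10 + A)
u(B(V))*453 + 276 = (-10 + 0)*453 + 276 = -10*453 + 276 = -4530 + 276 = -4254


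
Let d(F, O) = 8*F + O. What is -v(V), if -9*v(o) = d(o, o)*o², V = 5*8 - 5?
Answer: 42875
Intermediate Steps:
V = 35 (V = 40 - 5 = 35)
d(F, O) = O + 8*F
v(o) = -o³ (v(o) = -(o + 8*o)*o²/9 = -9*o*o²/9 = -o³)
-v(V) = -(-1)*35³ = -(-1)*42875 = -1*(-42875) = 42875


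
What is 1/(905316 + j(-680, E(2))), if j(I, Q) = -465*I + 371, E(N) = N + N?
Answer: 1/1221887 ≈ 8.1841e-7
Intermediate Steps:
E(N) = 2*N
j(I, Q) = 371 - 465*I
1/(905316 + j(-680, E(2))) = 1/(905316 + (371 - 465*(-680))) = 1/(905316 + (371 + 316200)) = 1/(905316 + 316571) = 1/1221887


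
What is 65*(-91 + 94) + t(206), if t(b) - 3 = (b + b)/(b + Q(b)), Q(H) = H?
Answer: 199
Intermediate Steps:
t(b) = 4 (t(b) = 3 + (b + b)/(b + b) = 3 + (2*b)/((2*b)) = 3 + (2*b)*(1/(2*b)) = 3 + 1 = 4)
65*(-91 + 94) + t(206) = 65*(-91 + 94) + 4 = 65*3 + 4 = 195 + 4 = 199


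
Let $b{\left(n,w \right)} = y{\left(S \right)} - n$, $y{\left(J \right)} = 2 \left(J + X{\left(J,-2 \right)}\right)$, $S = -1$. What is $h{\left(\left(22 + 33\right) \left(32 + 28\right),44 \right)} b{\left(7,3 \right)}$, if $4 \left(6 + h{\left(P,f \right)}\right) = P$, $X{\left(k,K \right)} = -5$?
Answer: $-15561$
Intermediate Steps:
$h{\left(P,f \right)} = -6 + \frac{P}{4}$
$y{\left(J \right)} = -10 + 2 J$ ($y{\left(J \right)} = 2 \left(J - 5\right) = 2 \left(-5 + J\right) = -10 + 2 J$)
$b{\left(n,w \right)} = -12 - n$ ($b{\left(n,w \right)} = \left(-10 + 2 \left(-1\right)\right) - n = \left(-10 - 2\right) - n = -12 - n$)
$h{\left(\left(22 + 33\right) \left(32 + 28\right),44 \right)} b{\left(7,3 \right)} = \left(-6 + \frac{\left(22 + 33\right) \left(32 + 28\right)}{4}\right) \left(-12 - 7\right) = \left(-6 + \frac{55 \cdot 60}{4}\right) \left(-12 - 7\right) = \left(-6 + \frac{1}{4} \cdot 3300\right) \left(-19\right) = \left(-6 + 825\right) \left(-19\right) = 819 \left(-19\right) = -15561$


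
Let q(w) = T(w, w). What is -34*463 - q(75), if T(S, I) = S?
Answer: -15817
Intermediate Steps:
q(w) = w
-34*463 - q(75) = -34*463 - 1*75 = -15742 - 75 = -15817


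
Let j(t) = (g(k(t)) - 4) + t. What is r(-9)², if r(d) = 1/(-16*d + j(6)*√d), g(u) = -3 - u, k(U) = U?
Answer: 2255/49829481 + 224*I/16609827 ≈ 4.5254e-5 + 1.3486e-5*I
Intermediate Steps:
j(t) = -7 (j(t) = ((-3 - t) - 4) + t = (-7 - t) + t = -7)
r(d) = 1/(-16*d - 7*√d)
r(-9)² = (-1/(7*√(-9) + 16*(-9)))² = (-1/(7*(3*I) - 144))² = (-1/(21*I - 144))² = (-1/(-144 + 21*I))² = (-(-144 - 21*I)/21177)² = (-144 - 21*I)²/448465329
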